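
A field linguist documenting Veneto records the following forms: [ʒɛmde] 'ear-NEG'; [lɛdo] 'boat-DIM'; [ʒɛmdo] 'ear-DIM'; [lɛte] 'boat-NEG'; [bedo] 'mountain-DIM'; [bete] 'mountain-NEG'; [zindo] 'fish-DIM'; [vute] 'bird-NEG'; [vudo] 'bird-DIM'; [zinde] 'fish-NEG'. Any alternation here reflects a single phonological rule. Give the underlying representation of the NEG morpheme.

The NEG morpheme has two allomorphs, [-de] and [-te].
By contrast the DIM suffix keeps its initial [d] throughout — that segment must be underlying.
The NEG suffix is therefore /-te/ underlyingly, with post-nasal voicing: voiceless stops become voiced after a nasal.

/-te/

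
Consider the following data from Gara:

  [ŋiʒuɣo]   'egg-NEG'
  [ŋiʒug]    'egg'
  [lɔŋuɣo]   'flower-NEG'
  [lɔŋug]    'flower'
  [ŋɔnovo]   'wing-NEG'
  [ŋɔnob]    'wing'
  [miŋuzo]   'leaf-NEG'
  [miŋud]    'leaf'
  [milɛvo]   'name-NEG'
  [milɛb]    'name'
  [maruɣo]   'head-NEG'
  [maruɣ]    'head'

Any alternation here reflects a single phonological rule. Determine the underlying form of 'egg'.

/ŋiʒug/

'egg' shows [ɣ] ~ [g] at the end of the stem ([ŋiʒuɣo] vs [ŋiʒug]).
But 'head' keeps [ɣ] in both environments ([maruɣo], [maruɣ]), so there is no rule changing /ɣ/ to [g] in isolation.
Therefore /g/ is basic and [ɣ] is derived by intervocalic spirantization (voiced stops become fricatives between vowels).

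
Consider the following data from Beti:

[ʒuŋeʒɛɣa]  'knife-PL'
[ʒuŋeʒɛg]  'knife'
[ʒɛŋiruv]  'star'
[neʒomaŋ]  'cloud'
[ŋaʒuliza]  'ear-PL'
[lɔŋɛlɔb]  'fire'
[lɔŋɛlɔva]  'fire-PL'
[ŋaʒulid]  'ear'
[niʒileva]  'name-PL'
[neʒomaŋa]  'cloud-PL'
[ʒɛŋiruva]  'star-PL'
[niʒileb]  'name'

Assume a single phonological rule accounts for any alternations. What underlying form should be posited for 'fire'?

/lɔŋɛlɔb/

The root 'fire' surfaces as [lɔŋɛlɔb] and [lɔŋɛlɔva], with a stem-final [b] ~ [v] alternation.
But 'star' keeps [v] in both environments ([ʒɛŋiruv], [ʒɛŋiruva]), so there is no rule changing /v/ to [b] in isolation.
The underlying segment must be /b/; voiced stops become fricatives between vowels, yielding [v] there.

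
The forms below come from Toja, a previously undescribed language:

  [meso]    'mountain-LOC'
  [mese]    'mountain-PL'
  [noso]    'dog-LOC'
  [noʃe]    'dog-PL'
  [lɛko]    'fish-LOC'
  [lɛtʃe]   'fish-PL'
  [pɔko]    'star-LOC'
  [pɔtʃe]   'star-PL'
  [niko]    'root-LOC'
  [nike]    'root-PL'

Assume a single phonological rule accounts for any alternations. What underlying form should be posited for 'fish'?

In [lɛko] and [lɛtʃe] the final segment of 'fish' alternates: [k] ~ [tʃ].
But 'root' keeps [k] in both environments ([niko], [nike]), so there is no rule changing /k/ to [tʃ] before the PL suffix.
The underlying segment must be /tʃ/; palato-alveolar /tʃ/ and /ʃ/ become [k] and [s] when no front vowel follows, yielding [k] there.
The underlying form of 'fish' is therefore /lɛtʃ/.

/lɛtʃ/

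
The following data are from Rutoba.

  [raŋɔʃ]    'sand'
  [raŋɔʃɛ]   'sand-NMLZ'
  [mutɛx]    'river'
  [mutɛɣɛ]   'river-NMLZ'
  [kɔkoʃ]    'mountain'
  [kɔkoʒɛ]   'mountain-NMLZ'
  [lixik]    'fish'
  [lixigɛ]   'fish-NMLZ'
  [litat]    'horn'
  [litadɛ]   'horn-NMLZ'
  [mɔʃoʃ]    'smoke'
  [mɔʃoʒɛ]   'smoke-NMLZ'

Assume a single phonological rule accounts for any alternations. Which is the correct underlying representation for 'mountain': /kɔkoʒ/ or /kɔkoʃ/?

'mountain' shows [ʃ] ~ [ʒ] at the end of the stem ([kɔkoʃ] vs [kɔkoʒɛ]).
But 'sand' keeps [ʃ] in both environments ([raŋɔʃ], [raŋɔʃɛ]), so there is no rule changing /ʃ/ to [ʒ] before the NMLZ suffix.
So /ʒ/ is underlying, and a rule of word-final obstruent devoicing — voiced obstruents become voiceless word-finally — gives [ʃ].

/kɔkoʒ/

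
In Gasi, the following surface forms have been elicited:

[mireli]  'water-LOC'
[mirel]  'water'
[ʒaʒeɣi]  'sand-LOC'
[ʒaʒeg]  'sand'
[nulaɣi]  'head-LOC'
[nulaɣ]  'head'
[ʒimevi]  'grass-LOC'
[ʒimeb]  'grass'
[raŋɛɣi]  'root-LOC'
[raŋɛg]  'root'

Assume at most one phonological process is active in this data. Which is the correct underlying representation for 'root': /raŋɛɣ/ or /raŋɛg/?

In [raŋɛɣi] and [raŋɛg] the final segment of 'root' alternates: [ɣ] ~ [g].
The stem 'head' ([nulaɣi], [nulaɣ]) shows [ɣ] unchanged in both environments, so [ɣ] cannot be basic with [g] derived in isolation.
The underlying segment must be /g/; voiced stops become fricatives between vowels, yielding [ɣ] there.

/raŋɛg/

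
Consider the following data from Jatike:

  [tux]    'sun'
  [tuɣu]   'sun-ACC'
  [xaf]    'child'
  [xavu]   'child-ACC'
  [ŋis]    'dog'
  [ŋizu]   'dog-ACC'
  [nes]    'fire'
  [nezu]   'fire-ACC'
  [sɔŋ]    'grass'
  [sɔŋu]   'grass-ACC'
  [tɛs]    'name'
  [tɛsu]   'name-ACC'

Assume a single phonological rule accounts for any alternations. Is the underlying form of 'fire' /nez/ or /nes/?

/nez/

'fire' shows [s] ~ [z] at the end of the stem ([nes] vs [nezu]).
If /s/ were underlying and a rule turned it into [z] before the ACC suffix, 'name' would also alternate; but it has [s] in both [tɛs] and [tɛsu].
The alternation reflects word-final obstruent devoicing: voiced obstruents become voiceless word-finally. /z/ is underlying.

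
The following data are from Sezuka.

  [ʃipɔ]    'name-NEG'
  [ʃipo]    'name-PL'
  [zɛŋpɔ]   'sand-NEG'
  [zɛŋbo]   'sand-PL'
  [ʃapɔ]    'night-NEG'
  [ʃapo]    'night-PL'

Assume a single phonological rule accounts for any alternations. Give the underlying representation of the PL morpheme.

/-bo/

The PL morpheme has two allomorphs, [-bo] and [-po].
By contrast the NEG suffix keeps its initial [p] throughout — that segment must be underlying.
The PL suffix is therefore /-bo/ underlyingly, with post-vocalic devoicing: voiced stops become voiceless after a vowel.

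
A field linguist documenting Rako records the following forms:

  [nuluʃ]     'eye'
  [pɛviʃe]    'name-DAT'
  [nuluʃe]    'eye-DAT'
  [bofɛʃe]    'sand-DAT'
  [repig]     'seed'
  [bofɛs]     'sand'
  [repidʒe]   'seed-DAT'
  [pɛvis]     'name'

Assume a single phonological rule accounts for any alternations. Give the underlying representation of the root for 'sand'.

/bofɛs/

In [bofɛs] and [bofɛʃe] the final segment of 'sand' alternates: [s] ~ [ʃ].
The stem 'eye' ([nuluʃ], [nuluʃe]) shows [ʃ] unchanged in both environments, so [ʃ] cannot be basic with [s] derived in isolation.
So /s/ is underlying, and a rule of palatalization before a front vowel — /g/ and /s/ become palato-alveolar [dʒ] and [ʃ] before a front vowel — gives [ʃ].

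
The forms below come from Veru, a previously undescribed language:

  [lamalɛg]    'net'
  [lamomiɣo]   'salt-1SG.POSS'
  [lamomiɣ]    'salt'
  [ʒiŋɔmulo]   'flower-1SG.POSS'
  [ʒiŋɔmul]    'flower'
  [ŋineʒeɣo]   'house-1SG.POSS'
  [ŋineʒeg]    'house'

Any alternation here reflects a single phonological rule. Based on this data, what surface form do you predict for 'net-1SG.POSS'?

The stem for 'house' ends in [ɣ] in [ŋineʒeɣo] but [g] in [ŋineʒeg].
The stem 'salt' ([lamomiɣo], [lamomiɣ]) shows [ɣ] unchanged in both environments, so [ɣ] cannot be basic with [g] derived in isolation.
The alternation reflects intervocalic spirantization: voiced stops become fricatives between vowels. /g/ is underlying.
The one attested form of 'net', [lamalɛg], shows underlying /lamalɛg/. Applying the same rule between vowels gives [lamalɛɣo].

[lamalɛɣo]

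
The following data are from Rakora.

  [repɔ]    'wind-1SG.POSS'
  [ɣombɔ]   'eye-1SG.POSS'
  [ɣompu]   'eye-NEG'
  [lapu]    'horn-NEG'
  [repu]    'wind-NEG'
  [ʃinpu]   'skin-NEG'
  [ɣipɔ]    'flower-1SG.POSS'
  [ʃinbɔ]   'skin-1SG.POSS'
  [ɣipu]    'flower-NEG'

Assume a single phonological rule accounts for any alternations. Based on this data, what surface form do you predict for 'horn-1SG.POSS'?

[lapɔ]

The 1SG.POSS suffix surfaces as [-bɔ] and [-pɔ], depending on the final segment of the stem.
By contrast the NEG suffix keeps its initial [p] throughout — that segment must be underlying.
So the underlying form is /-bɔ/, and voiced stops become voiceless after a vowel.
After 'horn', which ends in a vowel, the suffix surfaces as [-pɔ], giving [lapɔ].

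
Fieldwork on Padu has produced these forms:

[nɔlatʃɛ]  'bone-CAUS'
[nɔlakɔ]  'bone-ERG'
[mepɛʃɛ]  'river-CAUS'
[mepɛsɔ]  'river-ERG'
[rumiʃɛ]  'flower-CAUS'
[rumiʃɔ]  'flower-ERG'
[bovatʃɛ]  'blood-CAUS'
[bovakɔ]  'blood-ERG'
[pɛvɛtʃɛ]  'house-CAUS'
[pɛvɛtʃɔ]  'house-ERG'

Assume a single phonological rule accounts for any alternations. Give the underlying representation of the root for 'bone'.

'bone' shows [tʃ] ~ [k] at the end of the stem ([nɔlatʃɛ] vs [nɔlakɔ]).
The stem 'house' ([pɛvɛtʃɛ], [pɛvɛtʃɔ]) shows [tʃ] unchanged in both environments, so [tʃ] cannot be basic with [k] derived before the ERG suffix.
The underlying segment must be /k/; /k/ and /s/ become palato-alveolar [tʃ] and [ʃ] before a front vowel, yielding [tʃ] there.

/nɔlak/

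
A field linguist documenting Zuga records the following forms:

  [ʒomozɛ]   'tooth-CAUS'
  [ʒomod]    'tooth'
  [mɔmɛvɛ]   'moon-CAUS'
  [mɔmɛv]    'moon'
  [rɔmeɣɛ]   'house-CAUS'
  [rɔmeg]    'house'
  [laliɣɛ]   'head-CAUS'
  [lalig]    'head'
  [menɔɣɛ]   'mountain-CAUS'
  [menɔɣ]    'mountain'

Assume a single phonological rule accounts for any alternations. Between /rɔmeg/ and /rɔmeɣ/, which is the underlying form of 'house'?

'house' shows [ɣ] ~ [g] at the end of the stem ([rɔmeɣɛ] vs [rɔmeg]).
But 'mountain' keeps [ɣ] in both environments ([menɔɣɛ], [menɔɣ]), so there is no rule changing /ɣ/ to [g] in isolation.
Therefore /g/ is basic and [ɣ] is derived by intervocalic spirantization (voiced stops become fricatives between vowels).

/rɔmeg/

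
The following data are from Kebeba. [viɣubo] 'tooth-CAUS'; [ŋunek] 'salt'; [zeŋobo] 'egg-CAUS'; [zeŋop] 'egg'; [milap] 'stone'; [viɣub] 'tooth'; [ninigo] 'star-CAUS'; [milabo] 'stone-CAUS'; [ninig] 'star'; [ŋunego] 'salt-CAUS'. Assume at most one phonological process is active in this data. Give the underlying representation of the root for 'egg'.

'egg' shows [b] ~ [p] at the end of the stem ([zeŋobo] vs [zeŋop]).
Compare 'tooth', with invariant [b] in [viɣubo] and [viɣub]: an analysis with underlying /b/ and a rule producing [p] in isolation would wrongly predict alternation here too.
So /p/ is underlying, and a rule of intervocalic voicing — voiceless stops become voiced between vowels — gives [b].

/zeŋop/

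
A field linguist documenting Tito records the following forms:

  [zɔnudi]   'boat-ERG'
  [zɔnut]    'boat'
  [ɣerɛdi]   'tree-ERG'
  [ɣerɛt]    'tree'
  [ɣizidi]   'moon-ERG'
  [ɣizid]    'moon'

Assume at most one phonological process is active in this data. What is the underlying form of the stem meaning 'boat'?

/zɔnut/

In [zɔnudi] and [zɔnut] the final segment of 'boat' alternates: [d] ~ [t].
If /d/ were underlying and a rule turned it into [t] in isolation, 'moon' would also alternate; but it has [d] in both [ɣizidi] and [ɣizid].
The underlying segment must be /t/; voiceless stops become voiced between vowels, yielding [d] there.
Hence 'boat' is /zɔnut/ underlyingly.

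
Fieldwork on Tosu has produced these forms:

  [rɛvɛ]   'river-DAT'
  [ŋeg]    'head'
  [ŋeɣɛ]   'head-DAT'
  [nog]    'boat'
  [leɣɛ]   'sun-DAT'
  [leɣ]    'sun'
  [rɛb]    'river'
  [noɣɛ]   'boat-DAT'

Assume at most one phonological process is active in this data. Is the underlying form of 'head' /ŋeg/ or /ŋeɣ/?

The stem for 'head' ends in [g] in [ŋeg] but [ɣ] in [ŋeɣɛ].
If /ɣ/ were underlying and a rule turned it into [g] in isolation, 'sun' would also alternate; but it has [ɣ] in both [leɣ] and [leɣɛ].
The underlying segment must be /g/; voiced stops become fricatives between vowels, yielding [ɣ] there.

/ŋeg/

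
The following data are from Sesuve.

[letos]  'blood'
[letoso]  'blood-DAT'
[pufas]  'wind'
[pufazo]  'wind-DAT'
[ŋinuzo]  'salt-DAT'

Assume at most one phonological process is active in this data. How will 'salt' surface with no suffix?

[ŋinus]

The root 'wind' surfaces as [pufas] and [pufazo], with a stem-final [s] ~ [z] alternation.
Compare 'blood', with invariant [s] in [letos] and [letoso]: an analysis with underlying /s/ and a rule producing [z] before the DAT suffix would wrongly predict alternation here too.
So /z/ is underlying, and a rule of word-final obstruent devoicing — voiced obstruents become voiceless word-finally — gives [s].
The one attested form of 'salt', [ŋinuzo], shows underlying /ŋinuz/. Applying the same rule word-finally gives [ŋinus].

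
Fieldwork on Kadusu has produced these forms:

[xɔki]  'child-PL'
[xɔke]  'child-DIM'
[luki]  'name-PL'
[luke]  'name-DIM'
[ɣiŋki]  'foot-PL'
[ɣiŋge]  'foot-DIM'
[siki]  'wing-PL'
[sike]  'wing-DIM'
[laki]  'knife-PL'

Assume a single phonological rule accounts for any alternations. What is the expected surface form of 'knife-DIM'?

The DIM suffix surfaces as [-ge] and [-ke], depending on the final segment of the stem.
The PL suffix, which begins with [k], is invariant after every stem; so [k] is not altered by any rule here.
The DIM suffix is therefore /-ge/ underlyingly, with post-vocalic devoicing: voiced stops become voiceless after a vowel.
After 'knife', which ends in a vowel, the suffix surfaces as [-ke], giving [lake].

[lake]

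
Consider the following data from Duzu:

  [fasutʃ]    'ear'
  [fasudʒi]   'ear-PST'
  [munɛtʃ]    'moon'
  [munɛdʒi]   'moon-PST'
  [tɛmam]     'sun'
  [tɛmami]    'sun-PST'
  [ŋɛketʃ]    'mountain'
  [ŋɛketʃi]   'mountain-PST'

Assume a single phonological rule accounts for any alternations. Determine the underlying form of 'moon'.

/munɛdʒ/

The stem for 'moon' ends in [tʃ] in [munɛtʃ] but [dʒ] in [munɛdʒi].
If /tʃ/ were underlying and a rule turned it into [dʒ] before the PST suffix, 'mountain' would also alternate; but it has [tʃ] in both [ŋɛketʃ] and [ŋɛketʃi].
The alternation reflects word-final obstruent devoicing: voiced obstruents become voiceless word-finally. /dʒ/ is underlying.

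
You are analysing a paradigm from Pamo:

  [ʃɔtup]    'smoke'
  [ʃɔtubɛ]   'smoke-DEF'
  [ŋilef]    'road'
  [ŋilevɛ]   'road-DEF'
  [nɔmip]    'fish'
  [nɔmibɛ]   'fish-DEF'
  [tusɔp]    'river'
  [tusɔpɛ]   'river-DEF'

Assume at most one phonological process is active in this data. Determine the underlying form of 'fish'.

The root 'fish' surfaces as [nɔmip] and [nɔmibɛ], with a stem-final [p] ~ [b] alternation.
Compare 'river', with invariant [p] in [tusɔp] and [tusɔpɛ]: an analysis with underlying /p/ and a rule producing [b] before the DEF suffix would wrongly predict alternation here too.
The underlying segment must be /b/; voiced obstruents become voiceless word-finally, yielding [p] there.
The underlying form of 'fish' is therefore /nɔmib/.

/nɔmib/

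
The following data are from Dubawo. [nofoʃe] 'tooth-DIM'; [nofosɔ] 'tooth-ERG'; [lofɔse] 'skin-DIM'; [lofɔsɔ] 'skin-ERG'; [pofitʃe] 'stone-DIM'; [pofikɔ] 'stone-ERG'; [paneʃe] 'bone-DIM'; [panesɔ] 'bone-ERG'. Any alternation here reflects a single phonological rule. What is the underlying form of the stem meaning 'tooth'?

The root 'tooth' surfaces as [nofoʃe] and [nofosɔ], with a stem-final [ʃ] ~ [s] alternation.
Compare 'skin', with invariant [s] in [lofɔse] and [lofɔsɔ]: an analysis with underlying /s/ and a rule producing [ʃ] before the DIM suffix would wrongly predict alternation here too.
Therefore /ʃ/ is basic and [s] is derived by depalatalization (palato-alveolar /tʃ/ and /ʃ/ become [k] and [s] when no front vowel follows).
So 'tooth' = /nofoʃ/.

/nofoʃ/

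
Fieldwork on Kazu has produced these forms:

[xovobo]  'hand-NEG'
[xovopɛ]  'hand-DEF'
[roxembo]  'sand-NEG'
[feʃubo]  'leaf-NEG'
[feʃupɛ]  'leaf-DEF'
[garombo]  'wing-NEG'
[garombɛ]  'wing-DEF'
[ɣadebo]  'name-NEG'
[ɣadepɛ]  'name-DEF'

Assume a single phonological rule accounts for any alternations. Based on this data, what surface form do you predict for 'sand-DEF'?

[roxembɛ]

The DEF suffix surfaces as [-bɛ] and [-pɛ], depending on the final segment of the stem.
The NEG suffix, which begins with [b], is invariant after every stem; so [b] is not altered by any rule here.
So the underlying form is /-pɛ/, and voiceless stops become voiced after a nasal.
After 'sand', which ends in a nasal, the suffix surfaces as [-bɛ], giving [roxembɛ].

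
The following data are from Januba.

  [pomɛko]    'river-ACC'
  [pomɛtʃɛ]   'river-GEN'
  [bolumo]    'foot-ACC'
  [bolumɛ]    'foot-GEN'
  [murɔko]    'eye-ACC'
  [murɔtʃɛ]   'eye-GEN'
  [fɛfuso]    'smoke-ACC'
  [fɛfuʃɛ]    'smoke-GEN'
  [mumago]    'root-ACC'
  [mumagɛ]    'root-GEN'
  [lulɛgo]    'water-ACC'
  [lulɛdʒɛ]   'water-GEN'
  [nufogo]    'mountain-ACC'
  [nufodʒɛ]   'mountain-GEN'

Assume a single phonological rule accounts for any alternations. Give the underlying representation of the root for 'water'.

'water' shows [g] ~ [dʒ] at the end of the stem ([lulɛgo] vs [lulɛdʒɛ]).
If /g/ were underlying and a rule turned it into [dʒ] before the GEN suffix, 'root' would also alternate; but it has [g] in both [mumago] and [mumagɛ].
The alternation reflects depalatalization: palato-alveolar /tʃ/, /dʒ/ and /ʃ/ become [k], [g] and [s] when no front vowel follows. /dʒ/ is underlying.
Hence 'water' is /lulɛdʒ/ underlyingly.

/lulɛdʒ/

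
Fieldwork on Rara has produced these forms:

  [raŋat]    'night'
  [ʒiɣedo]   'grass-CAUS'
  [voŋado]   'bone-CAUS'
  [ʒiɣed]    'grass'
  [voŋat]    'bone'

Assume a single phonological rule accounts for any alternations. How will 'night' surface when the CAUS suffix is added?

[raŋado]

The stem for 'bone' ends in [t] in [voŋat] but [d] in [voŋado].
If /d/ were underlying and a rule turned it into [t] in isolation, 'grass' would also alternate; but it has [d] in both [ʒiɣed] and [ʒiɣedo].
So /t/ is underlying, and a rule of intervocalic voicing — voiceless stops become voiced between vowels — gives [d].
From [raŋat] the stem 'night' is /raŋat/; between vowels this yields [raŋado].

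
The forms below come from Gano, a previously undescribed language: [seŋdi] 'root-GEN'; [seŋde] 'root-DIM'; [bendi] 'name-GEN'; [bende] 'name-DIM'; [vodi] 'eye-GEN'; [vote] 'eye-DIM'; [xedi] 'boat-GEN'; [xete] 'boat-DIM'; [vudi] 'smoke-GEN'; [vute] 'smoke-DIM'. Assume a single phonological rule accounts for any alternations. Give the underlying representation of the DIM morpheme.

The DIM suffix surfaces as [-de] and [-te], depending on the final segment of the stem.
By contrast the GEN suffix keeps its initial [d] throughout — that segment must be underlying.
So the underlying form is /-te/, and voiceless stops become voiced after a nasal.

/-te/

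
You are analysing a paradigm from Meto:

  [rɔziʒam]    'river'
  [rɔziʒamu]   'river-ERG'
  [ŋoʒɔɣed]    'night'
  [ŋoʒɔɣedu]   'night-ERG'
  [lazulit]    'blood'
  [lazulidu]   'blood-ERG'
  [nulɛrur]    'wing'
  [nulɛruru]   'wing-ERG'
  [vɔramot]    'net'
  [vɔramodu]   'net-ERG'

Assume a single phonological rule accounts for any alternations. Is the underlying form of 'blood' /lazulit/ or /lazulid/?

'blood' shows [t] ~ [d] at the end of the stem ([lazulit] vs [lazulidu]).
Compare 'night', with invariant [d] in [ŋoʒɔɣed] and [ŋoʒɔɣedu]: an analysis with underlying /d/ and a rule producing [t] in isolation would wrongly predict alternation here too.
So /t/ is underlying, and a rule of intervocalic voicing — voiceless stops become voiced between vowels — gives [d].

/lazulit/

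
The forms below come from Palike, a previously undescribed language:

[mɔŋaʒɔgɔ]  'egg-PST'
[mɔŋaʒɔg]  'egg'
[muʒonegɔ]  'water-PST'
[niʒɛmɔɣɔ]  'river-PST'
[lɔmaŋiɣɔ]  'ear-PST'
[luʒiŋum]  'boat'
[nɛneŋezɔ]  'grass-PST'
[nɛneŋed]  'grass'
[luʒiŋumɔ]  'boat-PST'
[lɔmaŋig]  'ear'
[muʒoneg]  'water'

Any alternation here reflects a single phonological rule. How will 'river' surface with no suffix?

'ear' shows [g] ~ [ɣ] at the end of the stem ([lɔmaŋig] vs [lɔmaŋiɣɔ]).
Compare 'egg', with invariant [g] in [mɔŋaʒɔg] and [mɔŋaʒɔgɔ]: an analysis with underlying /g/ and a rule producing [ɣ] before the PST suffix would wrongly predict alternation here too.
Therefore /ɣ/ is basic and [g] is derived by word-final hardening (voiced fricatives become stops word-finally).
The one attested form of 'river', [niʒɛmɔɣɔ], shows underlying /niʒɛmɔɣ/. Applying the same rule word-finally gives [niʒɛmɔg].

[niʒɛmɔg]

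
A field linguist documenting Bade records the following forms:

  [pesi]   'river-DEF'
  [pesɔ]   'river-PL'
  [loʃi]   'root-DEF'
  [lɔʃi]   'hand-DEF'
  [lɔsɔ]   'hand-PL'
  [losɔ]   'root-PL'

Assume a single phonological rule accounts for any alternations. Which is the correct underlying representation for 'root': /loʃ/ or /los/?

/loʃ/

The root 'root' surfaces as [losɔ] and [loʃi], with a stem-final [s] ~ [ʃ] alternation.
Compare 'river', with invariant [s] in [pesɔ] and [pesi]: an analysis with underlying /s/ and a rule producing [ʃ] before the DEF suffix would wrongly predict alternation here too.
Therefore /ʃ/ is basic and [s] is derived by depalatalization (palato-alveolar /ʃ/ becomes [s] when no front vowel follows).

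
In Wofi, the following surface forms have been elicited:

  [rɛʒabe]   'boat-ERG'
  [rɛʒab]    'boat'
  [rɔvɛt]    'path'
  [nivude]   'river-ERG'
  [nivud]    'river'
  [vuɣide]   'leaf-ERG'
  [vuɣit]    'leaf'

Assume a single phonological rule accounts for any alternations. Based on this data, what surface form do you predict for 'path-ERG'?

In [vuɣide] and [vuɣit] the final segment of 'leaf' alternates: [d] ~ [t].
The stem 'river' ([nivude], [nivud]) shows [d] unchanged in both environments, so [d] cannot be basic with [t] derived in isolation.
The alternation reflects intervocalic voicing: voiceless stops become voiced between vowels. /t/ is underlying.
The one attested form of 'path', [rɔvɛt], shows underlying /rɔvɛt/. Applying the same rule between vowels gives [rɔvɛde].

[rɔvɛde]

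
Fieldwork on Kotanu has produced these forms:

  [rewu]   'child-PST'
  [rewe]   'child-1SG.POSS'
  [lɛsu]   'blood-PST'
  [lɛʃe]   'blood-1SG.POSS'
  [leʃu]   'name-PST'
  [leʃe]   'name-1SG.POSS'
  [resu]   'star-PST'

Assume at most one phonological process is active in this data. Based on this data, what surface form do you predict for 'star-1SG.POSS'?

[reʃe]

In [lɛsu] and [lɛʃe] the final segment of 'blood' alternates: [s] ~ [ʃ].
The stem 'name' ([leʃu], [leʃe]) shows [ʃ] unchanged in both environments, so [ʃ] cannot be basic with [s] derived before the PST suffix.
So /s/ is underlying, and a rule of palatalization before a front vowel — /s/ becomes palato-alveolar [ʃ] before a front vowel — gives [ʃ].
The one attested form of 'star', [resu], shows underlying /res/. Applying the same rule before a front vowel gives [reʃe].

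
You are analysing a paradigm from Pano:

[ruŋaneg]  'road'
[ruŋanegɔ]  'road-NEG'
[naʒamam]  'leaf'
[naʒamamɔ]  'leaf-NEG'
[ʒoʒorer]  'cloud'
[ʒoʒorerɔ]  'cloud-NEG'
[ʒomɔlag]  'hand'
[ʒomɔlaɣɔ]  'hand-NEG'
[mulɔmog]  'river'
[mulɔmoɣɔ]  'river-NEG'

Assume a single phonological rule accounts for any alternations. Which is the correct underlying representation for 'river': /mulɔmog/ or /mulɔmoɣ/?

/mulɔmoɣ/

The root 'river' surfaces as [mulɔmog] and [mulɔmoɣɔ], with a stem-final [g] ~ [ɣ] alternation.
If /g/ were underlying and a rule turned it into [ɣ] before the NEG suffix, 'road' would also alternate; but it has [g] in both [ruŋaneg] and [ruŋanegɔ].
So /ɣ/ is underlying, and a rule of word-final hardening — voiced fricatives become stops word-finally — gives [g].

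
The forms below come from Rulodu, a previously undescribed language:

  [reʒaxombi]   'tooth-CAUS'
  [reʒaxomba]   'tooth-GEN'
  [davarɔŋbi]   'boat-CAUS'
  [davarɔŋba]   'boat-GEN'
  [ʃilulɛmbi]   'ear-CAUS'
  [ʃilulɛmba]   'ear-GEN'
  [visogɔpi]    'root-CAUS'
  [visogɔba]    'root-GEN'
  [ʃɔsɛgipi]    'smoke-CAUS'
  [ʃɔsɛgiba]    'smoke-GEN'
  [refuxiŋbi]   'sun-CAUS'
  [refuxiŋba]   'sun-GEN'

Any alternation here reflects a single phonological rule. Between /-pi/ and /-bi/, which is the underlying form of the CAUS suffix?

The CAUS morpheme has two allomorphs, [-bi] and [-pi].
By contrast the GEN suffix keeps its initial [b] throughout — that segment must be underlying.
The CAUS suffix is therefore /-pi/ underlyingly, with post-nasal voicing: voiceless stops become voiced after a nasal.

/-pi/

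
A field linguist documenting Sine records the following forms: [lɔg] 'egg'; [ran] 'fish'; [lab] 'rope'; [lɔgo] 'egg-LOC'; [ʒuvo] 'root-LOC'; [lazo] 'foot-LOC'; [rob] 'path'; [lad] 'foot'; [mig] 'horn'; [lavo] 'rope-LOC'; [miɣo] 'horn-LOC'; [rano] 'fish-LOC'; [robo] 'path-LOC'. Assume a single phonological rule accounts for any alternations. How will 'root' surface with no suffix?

[ʒub]

In [lab] and [lavo] the final segment of 'rope' alternates: [b] ~ [v].
If /b/ were underlying and a rule turned it into [v] before the LOC suffix, 'path' would also alternate; but it has [b] in both [rob] and [robo].
So /v/ is underlying, and a rule of word-final hardening — voiced fricatives become stops word-finally — gives [b].
The one attested form of 'root', [ʒuvo], shows underlying /ʒuv/. Applying the same rule word-finally gives [ʒub].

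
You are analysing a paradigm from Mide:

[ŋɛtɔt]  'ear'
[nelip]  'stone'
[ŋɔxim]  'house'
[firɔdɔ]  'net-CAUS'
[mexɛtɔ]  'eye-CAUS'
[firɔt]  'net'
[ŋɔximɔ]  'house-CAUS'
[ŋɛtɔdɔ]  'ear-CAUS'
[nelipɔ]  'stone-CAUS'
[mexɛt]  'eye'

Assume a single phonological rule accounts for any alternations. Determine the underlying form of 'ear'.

In [ŋɛtɔt] and [ŋɛtɔdɔ] the final segment of 'ear' alternates: [t] ~ [d].
Compare 'eye', with invariant [t] in [mexɛt] and [mexɛtɔ]: an analysis with underlying /t/ and a rule producing [d] before the CAUS suffix would wrongly predict alternation here too.
The alternation reflects word-final obstruent devoicing: voiced obstruents become voiceless word-finally. /d/ is underlying.
Hence 'ear' is /ŋɛtɔd/ underlyingly.

/ŋɛtɔd/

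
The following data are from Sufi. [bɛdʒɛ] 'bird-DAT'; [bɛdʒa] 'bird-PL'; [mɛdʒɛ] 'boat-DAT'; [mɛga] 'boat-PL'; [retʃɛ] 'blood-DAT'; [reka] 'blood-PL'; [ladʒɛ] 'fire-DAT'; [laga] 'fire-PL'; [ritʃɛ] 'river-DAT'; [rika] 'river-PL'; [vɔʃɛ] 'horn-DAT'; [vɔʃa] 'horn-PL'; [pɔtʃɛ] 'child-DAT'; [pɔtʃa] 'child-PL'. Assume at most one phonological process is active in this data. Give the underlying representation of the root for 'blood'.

The stem for 'blood' ends in [tʃ] in [retʃɛ] but [k] in [reka].
Compare 'child', with invariant [tʃ] in [pɔtʃɛ] and [pɔtʃa]: an analysis with underlying /tʃ/ and a rule producing [k] before the PL suffix would wrongly predict alternation here too.
So /k/ is underlying, and a rule of palatalization before a front vowel — /k/ and /g/ become palato-alveolar [tʃ] and [dʒ] before a front vowel — gives [tʃ].
So 'blood' = /rek/.

/rek/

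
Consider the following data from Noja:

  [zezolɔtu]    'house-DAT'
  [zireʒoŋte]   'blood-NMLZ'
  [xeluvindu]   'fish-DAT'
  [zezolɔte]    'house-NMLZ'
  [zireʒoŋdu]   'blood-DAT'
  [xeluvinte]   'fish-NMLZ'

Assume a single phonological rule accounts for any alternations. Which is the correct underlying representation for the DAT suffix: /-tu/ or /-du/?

/-du/

The DAT suffix surfaces as [-du] and [-tu], depending on the final segment of the stem.
By contrast the NMLZ suffix keeps its initial [t] throughout — that segment must be underlying.
So the underlying form is /-du/, and voiced stops become voiceless after a vowel.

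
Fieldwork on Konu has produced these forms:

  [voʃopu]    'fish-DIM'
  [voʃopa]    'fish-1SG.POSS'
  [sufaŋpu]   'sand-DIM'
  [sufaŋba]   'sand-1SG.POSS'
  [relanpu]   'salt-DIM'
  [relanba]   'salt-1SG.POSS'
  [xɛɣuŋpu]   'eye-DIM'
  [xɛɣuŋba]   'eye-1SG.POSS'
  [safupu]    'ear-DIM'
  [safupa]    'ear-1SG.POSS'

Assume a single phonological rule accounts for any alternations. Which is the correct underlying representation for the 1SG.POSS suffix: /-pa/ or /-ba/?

/-ba/

The 1SG.POSS suffix surfaces as [-ba] and [-pa], depending on the final segment of the stem.
The DIM suffix, which begins with [p], is invariant after every stem; so [p] is not altered by any rule here.
So the underlying form is /-ba/, and voiced stops become voiceless after a vowel.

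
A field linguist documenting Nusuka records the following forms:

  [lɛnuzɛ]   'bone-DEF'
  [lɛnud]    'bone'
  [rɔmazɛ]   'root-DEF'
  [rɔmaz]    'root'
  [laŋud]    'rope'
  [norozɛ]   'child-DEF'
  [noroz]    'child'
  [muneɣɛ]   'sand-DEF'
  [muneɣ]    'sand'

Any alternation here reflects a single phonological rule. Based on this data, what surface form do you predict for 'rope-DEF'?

In [lɛnuzɛ] and [lɛnud] the final segment of 'bone' alternates: [z] ~ [d].
If /z/ were underlying and a rule turned it into [d] in isolation, 'child' would also alternate; but it has [z] in both [norozɛ] and [noroz].
So /d/ is underlying, and a rule of intervocalic spirantization — voiced stops become fricatives between vowels — gives [z].
The one attested form of 'rope', [laŋud], shows underlying /laŋud/. Applying the same rule between vowels gives [laŋuzɛ].

[laŋuzɛ]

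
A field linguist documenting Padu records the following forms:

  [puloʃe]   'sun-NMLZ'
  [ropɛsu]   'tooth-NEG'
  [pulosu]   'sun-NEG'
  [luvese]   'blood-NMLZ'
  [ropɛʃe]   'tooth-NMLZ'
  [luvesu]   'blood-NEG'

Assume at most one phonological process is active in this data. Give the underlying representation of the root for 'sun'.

The stem for 'sun' ends in [s] in [pulosu] but [ʃ] in [puloʃe].
The stem 'blood' ([luvesu], [luvese]) shows [s] unchanged in both environments, so [s] cannot be basic with [ʃ] derived before the NMLZ suffix.
The underlying segment must be /ʃ/; palato-alveolar /ʃ/ becomes [s] when no front vowel follows, yielding [s] there.
Hence 'sun' is /puloʃ/ underlyingly.

/puloʃ/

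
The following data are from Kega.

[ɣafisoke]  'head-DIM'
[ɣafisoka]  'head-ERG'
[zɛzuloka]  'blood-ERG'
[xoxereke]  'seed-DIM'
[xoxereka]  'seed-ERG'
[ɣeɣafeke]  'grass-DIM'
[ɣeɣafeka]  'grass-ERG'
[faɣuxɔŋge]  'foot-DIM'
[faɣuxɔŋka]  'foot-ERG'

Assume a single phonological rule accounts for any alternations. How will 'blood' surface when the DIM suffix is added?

[zɛzuloke]

The DIM morpheme has two allomorphs, [-ge] and [-ke].
The ERG suffix, which begins with [k], is invariant after every stem; so [k] is not altered by any rule here.
So the underlying form is /-ge/, and voiced stops become voiceless after a vowel.
After 'blood', which ends in a vowel, the suffix surfaces as [-ke], giving [zɛzuloke].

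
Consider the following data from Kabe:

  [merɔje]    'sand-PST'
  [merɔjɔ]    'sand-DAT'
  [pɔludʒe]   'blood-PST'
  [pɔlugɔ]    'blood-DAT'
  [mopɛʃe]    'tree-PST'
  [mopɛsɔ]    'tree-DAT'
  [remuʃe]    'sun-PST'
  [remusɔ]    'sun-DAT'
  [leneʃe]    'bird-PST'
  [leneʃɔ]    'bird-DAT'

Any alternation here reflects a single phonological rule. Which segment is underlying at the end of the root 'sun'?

'sun' shows [ʃ] ~ [s] at the end of the stem ([remuʃe] vs [remusɔ]).
If /ʃ/ were underlying and a rule turned it into [s] before the DAT suffix, 'bird' would also alternate; but it has [ʃ] in both [leneʃe] and [leneʃɔ].
Therefore /s/ is basic and [ʃ] is derived by palatalization before a front vowel (/g/ and /s/ become palato-alveolar [dʒ] and [ʃ] before a front vowel).

/s/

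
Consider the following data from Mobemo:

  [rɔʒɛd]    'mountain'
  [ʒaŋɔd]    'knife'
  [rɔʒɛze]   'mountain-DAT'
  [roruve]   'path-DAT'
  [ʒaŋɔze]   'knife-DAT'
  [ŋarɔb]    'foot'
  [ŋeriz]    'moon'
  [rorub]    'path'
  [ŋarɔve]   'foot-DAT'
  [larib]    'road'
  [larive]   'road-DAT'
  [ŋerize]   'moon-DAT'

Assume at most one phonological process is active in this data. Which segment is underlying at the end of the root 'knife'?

'knife' shows [z] ~ [d] at the end of the stem ([ʒaŋɔze] vs [ʒaŋɔd]).
The stem 'moon' ([ŋerize], [ŋeriz]) shows [z] unchanged in both environments, so [z] cannot be basic with [d] derived in isolation.
The alternation reflects intervocalic spirantization: voiced stops become fricatives between vowels. /d/ is underlying.

/d/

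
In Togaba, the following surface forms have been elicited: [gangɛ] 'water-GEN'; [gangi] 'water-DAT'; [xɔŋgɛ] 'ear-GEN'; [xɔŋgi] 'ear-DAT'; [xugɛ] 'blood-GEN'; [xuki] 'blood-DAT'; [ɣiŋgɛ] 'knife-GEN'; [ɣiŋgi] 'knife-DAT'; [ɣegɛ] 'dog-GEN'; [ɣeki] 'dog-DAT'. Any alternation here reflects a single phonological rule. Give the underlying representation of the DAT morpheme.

/-ki/

The DAT morpheme has two allomorphs, [-gi] and [-ki].
The GEN suffix, which begins with [g], is invariant after every stem; so [g] is not altered by any rule here.
So the underlying form is /-ki/, and voiceless stops become voiced after a nasal.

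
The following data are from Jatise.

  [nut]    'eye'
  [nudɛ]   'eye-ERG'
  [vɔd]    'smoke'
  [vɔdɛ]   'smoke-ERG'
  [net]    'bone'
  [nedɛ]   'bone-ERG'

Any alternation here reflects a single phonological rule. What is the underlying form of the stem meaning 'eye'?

The stem for 'eye' ends in [t] in [nut] but [d] in [nudɛ].
But 'smoke' keeps [d] in both environments ([vɔd], [vɔdɛ]), so there is no rule changing /d/ to [t] in isolation.
The underlying segment must be /t/; voiceless stops become voiced between vowels, yielding [d] there.
The underlying form of 'eye' is therefore /nut/.

/nut/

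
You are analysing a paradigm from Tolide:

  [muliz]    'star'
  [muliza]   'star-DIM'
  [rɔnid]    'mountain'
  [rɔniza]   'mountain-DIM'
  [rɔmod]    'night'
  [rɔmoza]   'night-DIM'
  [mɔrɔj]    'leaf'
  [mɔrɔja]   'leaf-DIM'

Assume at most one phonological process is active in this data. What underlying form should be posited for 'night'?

/rɔmod/

The root 'night' surfaces as [rɔmod] and [rɔmoza], with a stem-final [d] ~ [z] alternation.
But 'star' keeps [z] in both environments ([muliz], [muliza]), so there is no rule changing /z/ to [d] in isolation.
The underlying segment must be /d/; voiced stops become fricatives between vowels, yielding [z] there.
So 'night' = /rɔmod/.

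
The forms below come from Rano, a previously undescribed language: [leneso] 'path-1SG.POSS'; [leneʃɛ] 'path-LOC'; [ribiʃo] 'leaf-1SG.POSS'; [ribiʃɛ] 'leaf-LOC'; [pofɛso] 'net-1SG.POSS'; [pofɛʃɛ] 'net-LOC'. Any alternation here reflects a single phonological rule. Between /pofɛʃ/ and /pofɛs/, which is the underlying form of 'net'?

The root 'net' surfaces as [pofɛso] and [pofɛʃɛ], with a stem-final [s] ~ [ʃ] alternation.
But 'leaf' keeps [ʃ] in both environments ([ribiʃo], [ribiʃɛ]), so there is no rule changing /ʃ/ to [s] before the 1SG.POSS suffix.
The underlying segment must be /s/; /s/ becomes palato-alveolar [ʃ] before a front vowel, yielding [ʃ] there.

/pofɛs/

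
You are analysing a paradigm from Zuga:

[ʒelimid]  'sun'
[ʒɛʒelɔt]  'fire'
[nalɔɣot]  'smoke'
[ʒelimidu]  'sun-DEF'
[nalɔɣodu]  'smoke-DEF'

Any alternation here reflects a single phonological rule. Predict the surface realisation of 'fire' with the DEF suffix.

[ʒɛʒelɔdu]

In [nalɔɣot] and [nalɔɣodu] the final segment of 'smoke' alternates: [t] ~ [d].
The stem 'sun' ([ʒelimid], [ʒelimidu]) shows [d] unchanged in both environments, so [d] cannot be basic with [t] derived in isolation.
Therefore /t/ is basic and [d] is derived by intervocalic voicing (voiceless stops become voiced between vowels).
From [ʒɛʒelɔt] the stem 'fire' is /ʒɛʒelɔt/; between vowels this yields [ʒɛʒelɔdu].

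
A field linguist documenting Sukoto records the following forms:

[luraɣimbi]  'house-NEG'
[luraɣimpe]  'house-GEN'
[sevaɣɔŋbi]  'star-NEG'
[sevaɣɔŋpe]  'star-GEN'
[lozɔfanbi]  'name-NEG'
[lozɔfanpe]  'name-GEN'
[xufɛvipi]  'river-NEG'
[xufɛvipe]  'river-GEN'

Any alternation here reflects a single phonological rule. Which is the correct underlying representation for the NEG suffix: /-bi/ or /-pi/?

/-bi/

The NEG morpheme has two allomorphs, [-bi] and [-pi].
The GEN suffix, which begins with [p], is invariant after every stem; so [p] is not altered by any rule here.
The NEG suffix is therefore /-bi/ underlyingly, with post-vocalic devoicing: voiced stops become voiceless after a vowel.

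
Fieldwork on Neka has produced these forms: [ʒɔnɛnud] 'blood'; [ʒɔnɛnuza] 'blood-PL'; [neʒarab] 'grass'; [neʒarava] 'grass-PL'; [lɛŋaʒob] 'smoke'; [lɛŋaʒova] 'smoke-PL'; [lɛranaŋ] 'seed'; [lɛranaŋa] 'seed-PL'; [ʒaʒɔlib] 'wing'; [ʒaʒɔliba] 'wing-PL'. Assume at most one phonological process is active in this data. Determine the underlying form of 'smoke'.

The stem for 'smoke' ends in [b] in [lɛŋaʒob] but [v] in [lɛŋaʒova].
The stem 'wing' ([ʒaʒɔlib], [ʒaʒɔliba]) shows [b] unchanged in both environments, so [b] cannot be basic with [v] derived before the PL suffix.
So /v/ is underlying, and a rule of word-final hardening — voiced fricatives become stops word-finally — gives [b].

/lɛŋaʒov/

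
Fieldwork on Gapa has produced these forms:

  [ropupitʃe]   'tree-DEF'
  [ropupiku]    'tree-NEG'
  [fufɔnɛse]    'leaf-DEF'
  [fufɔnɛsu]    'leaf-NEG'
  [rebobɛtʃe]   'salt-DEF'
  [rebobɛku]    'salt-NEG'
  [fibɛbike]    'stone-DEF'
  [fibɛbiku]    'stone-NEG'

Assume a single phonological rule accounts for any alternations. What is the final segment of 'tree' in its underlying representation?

/tʃ/

In [ropupitʃe] and [ropupiku] the final segment of 'tree' alternates: [tʃ] ~ [k].
The stem 'stone' ([fibɛbike], [fibɛbiku]) shows [k] unchanged in both environments, so [k] cannot be basic with [tʃ] derived before the DEF suffix.
The underlying segment must be /tʃ/; palato-alveolar /tʃ/ becomes [k] when no front vowel follows, yielding [k] there.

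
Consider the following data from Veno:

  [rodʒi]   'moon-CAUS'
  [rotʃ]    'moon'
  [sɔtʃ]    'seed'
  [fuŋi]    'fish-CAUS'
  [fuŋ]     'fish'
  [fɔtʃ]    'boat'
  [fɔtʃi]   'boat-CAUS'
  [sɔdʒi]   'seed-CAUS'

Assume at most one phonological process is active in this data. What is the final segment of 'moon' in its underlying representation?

The stem for 'moon' ends in [tʃ] in [rotʃ] but [dʒ] in [rodʒi].
But 'boat' keeps [tʃ] in both environments ([fɔtʃ], [fɔtʃi]), so there is no rule changing /tʃ/ to [dʒ] before the CAUS suffix.
Therefore /dʒ/ is basic and [tʃ] is derived by word-final obstruent devoicing (voiced obstruents become voiceless word-finally).

/dʒ/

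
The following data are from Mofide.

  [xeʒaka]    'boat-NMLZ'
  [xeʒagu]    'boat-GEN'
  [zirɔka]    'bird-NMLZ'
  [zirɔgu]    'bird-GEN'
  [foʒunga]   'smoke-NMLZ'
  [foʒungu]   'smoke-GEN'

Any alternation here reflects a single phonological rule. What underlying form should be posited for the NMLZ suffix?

/-ka/

The NMLZ morpheme has two allomorphs, [-ga] and [-ka].
The GEN suffix, which begins with [g], is invariant after every stem; so [g] is not altered by any rule here.
The NMLZ suffix is therefore /-ka/ underlyingly, with post-nasal voicing: voiceless stops become voiced after a nasal.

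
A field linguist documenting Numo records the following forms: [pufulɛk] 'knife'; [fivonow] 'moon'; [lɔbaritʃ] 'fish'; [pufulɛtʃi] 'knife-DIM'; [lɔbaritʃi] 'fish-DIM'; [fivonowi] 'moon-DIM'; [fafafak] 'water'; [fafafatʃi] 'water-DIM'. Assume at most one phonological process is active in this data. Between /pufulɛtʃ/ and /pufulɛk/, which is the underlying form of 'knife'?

/pufulɛk/

In [pufulɛtʃi] and [pufulɛk] the final segment of 'knife' alternates: [tʃ] ~ [k].
Compare 'fish', with invariant [tʃ] in [lɔbaritʃi] and [lɔbaritʃ]: an analysis with underlying /tʃ/ and a rule producing [k] in isolation would wrongly predict alternation here too.
Therefore /k/ is basic and [tʃ] is derived by palatalization before a front vowel (/k/ becomes palato-alveolar [tʃ] before a front vowel).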